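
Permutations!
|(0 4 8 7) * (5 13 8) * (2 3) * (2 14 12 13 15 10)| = 12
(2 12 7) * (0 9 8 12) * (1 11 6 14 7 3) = (0 9 8 12 3 1 11 6 14 7 2) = [9, 11, 0, 1, 4, 5, 14, 2, 12, 8, 10, 6, 3, 13, 7]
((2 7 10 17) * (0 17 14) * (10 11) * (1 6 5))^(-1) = (0 14 10 11 7 2 17)(1 5 6)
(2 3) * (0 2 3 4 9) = (0 2 4 9) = [2, 1, 4, 3, 9, 5, 6, 7, 8, 0]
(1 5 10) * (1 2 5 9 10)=(1 9 10 2 5)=[0, 9, 5, 3, 4, 1, 6, 7, 8, 10, 2]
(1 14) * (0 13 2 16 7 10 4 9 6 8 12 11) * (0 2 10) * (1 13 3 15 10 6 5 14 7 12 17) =(0 3 15 10 4 9 5 14 13 6 8 17 1 7)(2 16 12 11) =[3, 7, 16, 15, 9, 14, 8, 0, 17, 5, 4, 2, 11, 6, 13, 10, 12, 1]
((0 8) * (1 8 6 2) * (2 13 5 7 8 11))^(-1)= ((0 6 13 5 7 8)(1 11 2))^(-1)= (0 8 7 5 13 6)(1 2 11)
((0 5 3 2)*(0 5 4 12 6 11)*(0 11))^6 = (0 12)(4 6)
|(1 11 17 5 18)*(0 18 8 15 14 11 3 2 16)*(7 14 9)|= |(0 18 1 3 2 16)(5 8 15 9 7 14 11 17)|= 24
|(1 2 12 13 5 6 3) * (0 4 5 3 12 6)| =6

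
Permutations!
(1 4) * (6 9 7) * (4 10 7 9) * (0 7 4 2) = (0 7 6 2)(1 10 4) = [7, 10, 0, 3, 1, 5, 2, 6, 8, 9, 4]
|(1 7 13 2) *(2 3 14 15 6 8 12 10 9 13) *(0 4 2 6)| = |(0 4 2 1 7 6 8 12 10 9 13 3 14 15)| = 14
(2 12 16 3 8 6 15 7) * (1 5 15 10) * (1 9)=(1 5 15 7 2 12 16 3 8 6 10 9)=[0, 5, 12, 8, 4, 15, 10, 2, 6, 1, 9, 11, 16, 13, 14, 7, 3]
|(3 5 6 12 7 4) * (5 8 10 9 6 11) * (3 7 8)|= 10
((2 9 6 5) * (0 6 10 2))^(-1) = ((0 6 5)(2 9 10))^(-1) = (0 5 6)(2 10 9)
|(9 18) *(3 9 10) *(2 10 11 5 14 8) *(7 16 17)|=|(2 10 3 9 18 11 5 14 8)(7 16 17)|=9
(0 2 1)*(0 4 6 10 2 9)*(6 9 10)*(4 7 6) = (0 10 2 1 7 6 4 9) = [10, 7, 1, 3, 9, 5, 4, 6, 8, 0, 2]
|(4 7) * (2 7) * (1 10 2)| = 5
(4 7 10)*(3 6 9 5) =(3 6 9 5)(4 7 10) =[0, 1, 2, 6, 7, 3, 9, 10, 8, 5, 4]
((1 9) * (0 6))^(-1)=(0 6)(1 9)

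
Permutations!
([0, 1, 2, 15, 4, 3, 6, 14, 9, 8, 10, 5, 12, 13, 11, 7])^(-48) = (15)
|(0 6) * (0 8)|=|(0 6 8)|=3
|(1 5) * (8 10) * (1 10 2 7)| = 6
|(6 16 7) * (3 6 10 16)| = 6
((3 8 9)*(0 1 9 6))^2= (0 9 8)(1 3 6)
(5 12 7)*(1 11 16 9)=(1 11 16 9)(5 12 7)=[0, 11, 2, 3, 4, 12, 6, 5, 8, 1, 10, 16, 7, 13, 14, 15, 9]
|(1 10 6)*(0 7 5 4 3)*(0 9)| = 6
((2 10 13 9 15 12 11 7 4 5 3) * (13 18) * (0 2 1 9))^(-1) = ((0 2 10 18 13)(1 9 15 12 11 7 4 5 3))^(-1) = (0 13 18 10 2)(1 3 5 4 7 11 12 15 9)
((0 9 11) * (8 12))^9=(8 12)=((0 9 11)(8 12))^9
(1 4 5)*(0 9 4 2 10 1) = (0 9 4 5)(1 2 10) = [9, 2, 10, 3, 5, 0, 6, 7, 8, 4, 1]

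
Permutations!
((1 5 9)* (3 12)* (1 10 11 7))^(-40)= ((1 5 9 10 11 7)(3 12))^(-40)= (12)(1 9 11)(5 10 7)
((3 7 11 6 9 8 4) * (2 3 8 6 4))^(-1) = (2 8 4 11 7 3)(6 9)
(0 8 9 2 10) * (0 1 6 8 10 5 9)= (0 10 1 6 8)(2 5 9)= [10, 6, 5, 3, 4, 9, 8, 7, 0, 2, 1]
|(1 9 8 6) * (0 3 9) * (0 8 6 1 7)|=|(0 3 9 6 7)(1 8)|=10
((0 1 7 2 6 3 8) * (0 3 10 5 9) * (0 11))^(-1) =(0 11 9 5 10 6 2 7 1)(3 8)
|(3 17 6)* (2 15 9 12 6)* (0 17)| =8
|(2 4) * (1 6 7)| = 6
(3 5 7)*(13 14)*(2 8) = (2 8)(3 5 7)(13 14) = [0, 1, 8, 5, 4, 7, 6, 3, 2, 9, 10, 11, 12, 14, 13]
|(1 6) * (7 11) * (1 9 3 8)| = 10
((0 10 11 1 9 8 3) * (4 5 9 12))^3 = ((0 10 11 1 12 4 5 9 8 3))^3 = (0 1 5 3 11 4 8 10 12 9)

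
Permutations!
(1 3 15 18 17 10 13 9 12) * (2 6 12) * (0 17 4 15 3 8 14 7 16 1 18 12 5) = (0 17 10 13 9 2 6 5)(1 8 14 7 16)(4 15 12 18) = [17, 8, 6, 3, 15, 0, 5, 16, 14, 2, 13, 11, 18, 9, 7, 12, 1, 10, 4]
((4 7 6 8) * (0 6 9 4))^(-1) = (0 8 6)(4 9 7)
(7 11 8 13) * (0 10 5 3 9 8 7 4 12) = [10, 1, 2, 9, 12, 3, 6, 11, 13, 8, 5, 7, 0, 4] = (0 10 5 3 9 8 13 4 12)(7 11)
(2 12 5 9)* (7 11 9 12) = (2 7 11 9)(5 12) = [0, 1, 7, 3, 4, 12, 6, 11, 8, 2, 10, 9, 5]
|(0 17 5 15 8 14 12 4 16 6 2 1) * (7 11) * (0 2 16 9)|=18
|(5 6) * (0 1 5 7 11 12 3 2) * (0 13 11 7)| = 20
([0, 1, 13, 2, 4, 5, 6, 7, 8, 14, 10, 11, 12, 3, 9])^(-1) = (2 3 13)(9 14)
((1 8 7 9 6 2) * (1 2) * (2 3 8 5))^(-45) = ((1 5 2 3 8 7 9 6))^(-45) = (1 3 9 5 8 6 2 7)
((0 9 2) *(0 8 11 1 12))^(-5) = (0 2 11 12 9 8 1)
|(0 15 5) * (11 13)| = |(0 15 5)(11 13)| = 6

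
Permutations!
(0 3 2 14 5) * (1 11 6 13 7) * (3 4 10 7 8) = (0 4 10 7 1 11 6 13 8 3 2 14 5) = [4, 11, 14, 2, 10, 0, 13, 1, 3, 9, 7, 6, 12, 8, 5]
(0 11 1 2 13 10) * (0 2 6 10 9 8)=(0 11 1 6 10 2 13 9 8)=[11, 6, 13, 3, 4, 5, 10, 7, 0, 8, 2, 1, 12, 9]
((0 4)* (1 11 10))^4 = (1 11 10)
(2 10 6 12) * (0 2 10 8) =(0 2 8)(6 12 10) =[2, 1, 8, 3, 4, 5, 12, 7, 0, 9, 6, 11, 10]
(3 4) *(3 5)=[0, 1, 2, 4, 5, 3]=(3 4 5)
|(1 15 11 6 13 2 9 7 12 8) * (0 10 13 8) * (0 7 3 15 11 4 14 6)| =26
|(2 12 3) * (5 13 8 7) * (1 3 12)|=|(1 3 2)(5 13 8 7)|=12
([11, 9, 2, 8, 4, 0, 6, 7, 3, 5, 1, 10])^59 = [5, 10, 2, 8, 4, 9, 6, 7, 3, 1, 11, 0]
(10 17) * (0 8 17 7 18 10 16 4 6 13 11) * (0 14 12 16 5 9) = (0 8 17 5 9)(4 6 13 11 14 12 16)(7 18 10) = [8, 1, 2, 3, 6, 9, 13, 18, 17, 0, 7, 14, 16, 11, 12, 15, 4, 5, 10]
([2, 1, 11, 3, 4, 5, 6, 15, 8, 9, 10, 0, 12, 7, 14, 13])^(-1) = (0 11 2)(7 13 15)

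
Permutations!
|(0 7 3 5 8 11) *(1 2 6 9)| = 12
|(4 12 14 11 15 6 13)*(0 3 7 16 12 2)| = |(0 3 7 16 12 14 11 15 6 13 4 2)| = 12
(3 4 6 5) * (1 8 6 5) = (1 8 6)(3 4 5) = [0, 8, 2, 4, 5, 3, 1, 7, 6]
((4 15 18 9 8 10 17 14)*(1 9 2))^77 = (1 15 17 9 18 14 8 2 4 10)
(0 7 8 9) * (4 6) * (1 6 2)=(0 7 8 9)(1 6 4 2)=[7, 6, 1, 3, 2, 5, 4, 8, 9, 0]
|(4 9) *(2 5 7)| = 6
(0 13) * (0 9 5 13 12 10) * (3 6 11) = (0 12 10)(3 6 11)(5 13 9) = [12, 1, 2, 6, 4, 13, 11, 7, 8, 5, 0, 3, 10, 9]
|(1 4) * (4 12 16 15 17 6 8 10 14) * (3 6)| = |(1 12 16 15 17 3 6 8 10 14 4)| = 11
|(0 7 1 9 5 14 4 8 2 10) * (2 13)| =|(0 7 1 9 5 14 4 8 13 2 10)| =11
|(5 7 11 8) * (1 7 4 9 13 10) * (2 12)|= |(1 7 11 8 5 4 9 13 10)(2 12)|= 18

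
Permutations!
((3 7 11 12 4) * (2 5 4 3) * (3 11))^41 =(2 4 5)(3 7)(11 12)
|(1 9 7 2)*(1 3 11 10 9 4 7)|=8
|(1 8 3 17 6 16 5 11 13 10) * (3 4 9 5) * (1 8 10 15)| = 36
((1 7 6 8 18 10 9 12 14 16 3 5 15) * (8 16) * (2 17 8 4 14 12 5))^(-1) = ((1 7 6 16 3 2 17 8 18 10 9 5 15)(4 14))^(-1) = (1 15 5 9 10 18 8 17 2 3 16 6 7)(4 14)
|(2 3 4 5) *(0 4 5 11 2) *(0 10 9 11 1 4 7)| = |(0 7)(1 4)(2 3 5 10 9 11)| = 6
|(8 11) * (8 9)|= 3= |(8 11 9)|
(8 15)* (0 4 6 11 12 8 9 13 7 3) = (0 4 6 11 12 8 15 9 13 7 3) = [4, 1, 2, 0, 6, 5, 11, 3, 15, 13, 10, 12, 8, 7, 14, 9]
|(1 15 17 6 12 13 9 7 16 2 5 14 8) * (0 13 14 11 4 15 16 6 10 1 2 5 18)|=40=|(0 13 9 7 6 12 14 8 2 18)(1 16 5 11 4 15 17 10)|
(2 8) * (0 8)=(0 8 2)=[8, 1, 0, 3, 4, 5, 6, 7, 2]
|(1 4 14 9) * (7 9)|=|(1 4 14 7 9)|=5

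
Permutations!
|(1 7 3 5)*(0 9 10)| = |(0 9 10)(1 7 3 5)| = 12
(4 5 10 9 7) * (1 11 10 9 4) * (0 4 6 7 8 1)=(0 4 5 9 8 1 11 10 6 7)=[4, 11, 2, 3, 5, 9, 7, 0, 1, 8, 6, 10]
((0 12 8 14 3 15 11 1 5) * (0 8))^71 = ((0 12)(1 5 8 14 3 15 11))^71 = (0 12)(1 5 8 14 3 15 11)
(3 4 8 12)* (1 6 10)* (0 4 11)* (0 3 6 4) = (1 4 8 12 6 10)(3 11) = [0, 4, 2, 11, 8, 5, 10, 7, 12, 9, 1, 3, 6]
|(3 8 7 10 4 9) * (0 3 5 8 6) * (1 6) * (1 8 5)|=|(0 3 8 7 10 4 9 1 6)|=9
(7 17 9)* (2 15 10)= (2 15 10)(7 17 9)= [0, 1, 15, 3, 4, 5, 6, 17, 8, 7, 2, 11, 12, 13, 14, 10, 16, 9]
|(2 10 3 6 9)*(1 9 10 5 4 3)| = 8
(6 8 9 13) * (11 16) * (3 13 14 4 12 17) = (3 13 6 8 9 14 4 12 17)(11 16) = [0, 1, 2, 13, 12, 5, 8, 7, 9, 14, 10, 16, 17, 6, 4, 15, 11, 3]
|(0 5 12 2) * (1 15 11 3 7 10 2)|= 10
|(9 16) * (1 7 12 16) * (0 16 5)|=7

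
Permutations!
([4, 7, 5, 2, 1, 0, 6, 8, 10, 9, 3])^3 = (0 7 3)(1 10 5)(2 4 8)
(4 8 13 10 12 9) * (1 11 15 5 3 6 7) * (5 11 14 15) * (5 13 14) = (1 5 3 6 7)(4 8 14 15 11 13 10 12 9) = [0, 5, 2, 6, 8, 3, 7, 1, 14, 4, 12, 13, 9, 10, 15, 11]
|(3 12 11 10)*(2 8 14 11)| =|(2 8 14 11 10 3 12)| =7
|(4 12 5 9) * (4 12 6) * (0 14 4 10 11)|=|(0 14 4 6 10 11)(5 9 12)|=6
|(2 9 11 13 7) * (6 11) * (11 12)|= 7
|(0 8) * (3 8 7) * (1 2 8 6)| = 7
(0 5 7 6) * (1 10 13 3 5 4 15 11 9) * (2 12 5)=[4, 10, 12, 2, 15, 7, 0, 6, 8, 1, 13, 9, 5, 3, 14, 11]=(0 4 15 11 9 1 10 13 3 2 12 5 7 6)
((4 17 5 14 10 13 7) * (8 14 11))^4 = (4 8 7 11 13 5 10 17 14)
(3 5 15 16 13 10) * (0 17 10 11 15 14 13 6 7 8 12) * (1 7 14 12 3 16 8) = (0 17 10 16 6 14 13 11 15 8 3 5 12)(1 7) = [17, 7, 2, 5, 4, 12, 14, 1, 3, 9, 16, 15, 0, 11, 13, 8, 6, 10]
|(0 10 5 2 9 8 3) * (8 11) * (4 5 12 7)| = 11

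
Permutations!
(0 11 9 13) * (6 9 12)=[11, 1, 2, 3, 4, 5, 9, 7, 8, 13, 10, 12, 6, 0]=(0 11 12 6 9 13)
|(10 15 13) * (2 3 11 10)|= |(2 3 11 10 15 13)|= 6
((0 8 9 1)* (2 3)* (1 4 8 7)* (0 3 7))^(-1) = (1 7 2 3)(4 9 8)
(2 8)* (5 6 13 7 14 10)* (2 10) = [0, 1, 8, 3, 4, 6, 13, 14, 10, 9, 5, 11, 12, 7, 2] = (2 8 10 5 6 13 7 14)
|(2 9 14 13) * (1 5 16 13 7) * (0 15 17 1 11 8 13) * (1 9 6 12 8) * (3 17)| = 55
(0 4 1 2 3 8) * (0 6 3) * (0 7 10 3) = (0 4 1 2 7 10 3 8 6) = [4, 2, 7, 8, 1, 5, 0, 10, 6, 9, 3]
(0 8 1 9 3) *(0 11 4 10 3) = (0 8 1 9)(3 11 4 10) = [8, 9, 2, 11, 10, 5, 6, 7, 1, 0, 3, 4]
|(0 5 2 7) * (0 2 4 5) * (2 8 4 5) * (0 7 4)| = 6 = |(0 7 8)(2 4)|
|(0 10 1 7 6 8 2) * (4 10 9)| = 9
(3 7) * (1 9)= [0, 9, 2, 7, 4, 5, 6, 3, 8, 1]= (1 9)(3 7)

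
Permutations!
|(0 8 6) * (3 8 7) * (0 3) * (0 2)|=3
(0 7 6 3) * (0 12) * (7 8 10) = (0 8 10 7 6 3 12) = [8, 1, 2, 12, 4, 5, 3, 6, 10, 9, 7, 11, 0]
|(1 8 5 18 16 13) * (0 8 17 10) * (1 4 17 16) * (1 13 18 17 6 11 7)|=|(0 8 5 17 10)(1 16 18 13 4 6 11 7)|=40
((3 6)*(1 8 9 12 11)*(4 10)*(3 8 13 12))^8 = (13)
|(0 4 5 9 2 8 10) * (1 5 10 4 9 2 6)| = |(0 9 6 1 5 2 8 4 10)| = 9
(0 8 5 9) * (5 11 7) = (0 8 11 7 5 9) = [8, 1, 2, 3, 4, 9, 6, 5, 11, 0, 10, 7]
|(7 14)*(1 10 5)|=6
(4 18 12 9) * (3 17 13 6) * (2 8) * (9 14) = (2 8)(3 17 13 6)(4 18 12 14 9) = [0, 1, 8, 17, 18, 5, 3, 7, 2, 4, 10, 11, 14, 6, 9, 15, 16, 13, 12]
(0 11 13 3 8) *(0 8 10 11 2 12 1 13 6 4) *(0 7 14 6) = [2, 13, 12, 10, 7, 5, 4, 14, 8, 9, 11, 0, 1, 3, 6] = (0 2 12 1 13 3 10 11)(4 7 14 6)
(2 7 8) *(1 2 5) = (1 2 7 8 5) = [0, 2, 7, 3, 4, 1, 6, 8, 5]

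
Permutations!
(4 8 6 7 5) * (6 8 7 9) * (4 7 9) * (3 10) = [0, 1, 2, 10, 9, 7, 4, 5, 8, 6, 3] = (3 10)(4 9 6)(5 7)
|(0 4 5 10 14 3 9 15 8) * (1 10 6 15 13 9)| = 12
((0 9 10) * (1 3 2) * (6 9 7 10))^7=(0 7 10)(1 3 2)(6 9)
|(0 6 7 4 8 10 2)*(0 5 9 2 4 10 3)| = 21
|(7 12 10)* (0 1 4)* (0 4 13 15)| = 12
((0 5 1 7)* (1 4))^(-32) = ((0 5 4 1 7))^(-32) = (0 1 5 7 4)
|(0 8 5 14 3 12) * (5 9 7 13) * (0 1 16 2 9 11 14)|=13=|(0 8 11 14 3 12 1 16 2 9 7 13 5)|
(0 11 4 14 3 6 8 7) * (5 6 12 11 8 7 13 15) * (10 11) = (0 8 13 15 5 6 7)(3 12 10 11 4 14) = [8, 1, 2, 12, 14, 6, 7, 0, 13, 9, 11, 4, 10, 15, 3, 5]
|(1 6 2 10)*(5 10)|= |(1 6 2 5 10)|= 5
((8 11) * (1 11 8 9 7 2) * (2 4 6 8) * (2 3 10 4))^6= (1 11 9 7 2)(3 10 4 6 8)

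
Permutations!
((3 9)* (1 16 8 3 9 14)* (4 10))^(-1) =(1 14 3 8 16)(4 10)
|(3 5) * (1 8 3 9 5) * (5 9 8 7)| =5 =|(9)(1 7 5 8 3)|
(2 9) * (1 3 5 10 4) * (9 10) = (1 3 5 9 2 10 4) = [0, 3, 10, 5, 1, 9, 6, 7, 8, 2, 4]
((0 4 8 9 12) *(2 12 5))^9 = ((0 4 8 9 5 2 12))^9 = (0 8 5 12 4 9 2)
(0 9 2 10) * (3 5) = [9, 1, 10, 5, 4, 3, 6, 7, 8, 2, 0] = (0 9 2 10)(3 5)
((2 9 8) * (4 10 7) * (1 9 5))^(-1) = ((1 9 8 2 5)(4 10 7))^(-1) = (1 5 2 8 9)(4 7 10)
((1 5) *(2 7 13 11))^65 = (1 5)(2 7 13 11)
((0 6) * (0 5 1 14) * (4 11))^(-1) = (0 14 1 5 6)(4 11)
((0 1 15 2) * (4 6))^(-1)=(0 2 15 1)(4 6)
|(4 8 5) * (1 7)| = 6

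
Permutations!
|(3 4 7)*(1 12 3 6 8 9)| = 8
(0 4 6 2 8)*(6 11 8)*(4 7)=[7, 1, 6, 3, 11, 5, 2, 4, 0, 9, 10, 8]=(0 7 4 11 8)(2 6)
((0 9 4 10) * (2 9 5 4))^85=((0 5 4 10)(2 9))^85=(0 5 4 10)(2 9)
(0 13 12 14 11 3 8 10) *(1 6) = (0 13 12 14 11 3 8 10)(1 6) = [13, 6, 2, 8, 4, 5, 1, 7, 10, 9, 0, 3, 14, 12, 11]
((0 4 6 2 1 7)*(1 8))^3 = ((0 4 6 2 8 1 7))^3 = (0 2 7 6 1 4 8)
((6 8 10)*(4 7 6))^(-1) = ((4 7 6 8 10))^(-1) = (4 10 8 6 7)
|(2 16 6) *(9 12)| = |(2 16 6)(9 12)| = 6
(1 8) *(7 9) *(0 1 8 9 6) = (0 1 9 7 6) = [1, 9, 2, 3, 4, 5, 0, 6, 8, 7]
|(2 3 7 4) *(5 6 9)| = |(2 3 7 4)(5 6 9)| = 12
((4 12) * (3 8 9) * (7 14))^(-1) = ((3 8 9)(4 12)(7 14))^(-1) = (3 9 8)(4 12)(7 14)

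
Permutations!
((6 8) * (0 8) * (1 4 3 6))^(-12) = (8)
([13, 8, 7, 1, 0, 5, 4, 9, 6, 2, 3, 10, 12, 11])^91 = [13, 8, 7, 1, 0, 5, 4, 9, 6, 2, 3, 10, 12, 11]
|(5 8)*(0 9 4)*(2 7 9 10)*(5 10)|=8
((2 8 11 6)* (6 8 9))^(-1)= ((2 9 6)(8 11))^(-1)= (2 6 9)(8 11)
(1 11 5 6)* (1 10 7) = (1 11 5 6 10 7) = [0, 11, 2, 3, 4, 6, 10, 1, 8, 9, 7, 5]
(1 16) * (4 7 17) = (1 16)(4 7 17) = [0, 16, 2, 3, 7, 5, 6, 17, 8, 9, 10, 11, 12, 13, 14, 15, 1, 4]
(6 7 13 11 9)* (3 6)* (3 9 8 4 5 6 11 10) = (3 11 8 4 5 6 7 13 10) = [0, 1, 2, 11, 5, 6, 7, 13, 4, 9, 3, 8, 12, 10]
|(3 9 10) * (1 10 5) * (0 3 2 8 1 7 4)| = |(0 3 9 5 7 4)(1 10 2 8)| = 12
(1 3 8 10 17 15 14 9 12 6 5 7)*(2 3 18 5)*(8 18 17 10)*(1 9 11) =(1 17 15 14 11)(2 3 18 5 7 9 12 6) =[0, 17, 3, 18, 4, 7, 2, 9, 8, 12, 10, 1, 6, 13, 11, 14, 16, 15, 5]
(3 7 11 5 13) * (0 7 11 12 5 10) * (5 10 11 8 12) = (0 7 5 13 3 8 12 10) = [7, 1, 2, 8, 4, 13, 6, 5, 12, 9, 0, 11, 10, 3]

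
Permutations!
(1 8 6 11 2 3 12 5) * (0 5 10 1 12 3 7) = (0 5 12 10 1 8 6 11 2 7) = [5, 8, 7, 3, 4, 12, 11, 0, 6, 9, 1, 2, 10]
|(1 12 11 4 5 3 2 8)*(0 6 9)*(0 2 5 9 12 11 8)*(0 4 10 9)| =10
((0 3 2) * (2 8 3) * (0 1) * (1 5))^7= (0 1 5 2)(3 8)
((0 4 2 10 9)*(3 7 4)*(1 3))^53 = (0 2 3 9 4 1 10 7)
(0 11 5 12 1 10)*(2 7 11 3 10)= (0 3 10)(1 2 7 11 5 12)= [3, 2, 7, 10, 4, 12, 6, 11, 8, 9, 0, 5, 1]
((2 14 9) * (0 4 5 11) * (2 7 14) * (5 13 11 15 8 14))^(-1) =((0 4 13 11)(5 15 8 14 9 7))^(-1) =(0 11 13 4)(5 7 9 14 8 15)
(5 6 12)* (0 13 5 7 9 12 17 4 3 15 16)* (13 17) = (0 17 4 3 15 16)(5 6 13)(7 9 12) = [17, 1, 2, 15, 3, 6, 13, 9, 8, 12, 10, 11, 7, 5, 14, 16, 0, 4]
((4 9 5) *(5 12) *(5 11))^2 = ((4 9 12 11 5))^2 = (4 12 5 9 11)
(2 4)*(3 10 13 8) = [0, 1, 4, 10, 2, 5, 6, 7, 3, 9, 13, 11, 12, 8] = (2 4)(3 10 13 8)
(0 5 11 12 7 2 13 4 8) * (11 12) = (0 5 12 7 2 13 4 8) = [5, 1, 13, 3, 8, 12, 6, 2, 0, 9, 10, 11, 7, 4]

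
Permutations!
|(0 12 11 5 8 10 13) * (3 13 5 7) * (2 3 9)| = 24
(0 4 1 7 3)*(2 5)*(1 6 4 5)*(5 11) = [11, 7, 1, 0, 6, 2, 4, 3, 8, 9, 10, 5] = (0 11 5 2 1 7 3)(4 6)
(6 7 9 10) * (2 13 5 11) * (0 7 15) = [7, 1, 13, 3, 4, 11, 15, 9, 8, 10, 6, 2, 12, 5, 14, 0] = (0 7 9 10 6 15)(2 13 5 11)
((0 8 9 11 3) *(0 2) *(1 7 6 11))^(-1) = (0 2 3 11 6 7 1 9 8)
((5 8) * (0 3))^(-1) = (0 3)(5 8)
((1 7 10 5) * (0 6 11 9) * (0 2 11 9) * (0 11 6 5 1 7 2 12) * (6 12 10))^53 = (0 12 2 1 10 9 6 7 5)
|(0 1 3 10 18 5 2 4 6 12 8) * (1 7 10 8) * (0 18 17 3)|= 13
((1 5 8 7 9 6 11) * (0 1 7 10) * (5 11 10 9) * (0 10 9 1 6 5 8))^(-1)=(0 5 9 6)(1 8 7 11)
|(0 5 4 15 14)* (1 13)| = 10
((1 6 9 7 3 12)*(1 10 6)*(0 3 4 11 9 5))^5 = (0 5 6 10 12 3)(4 11 9 7) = ((0 3 12 10 6 5)(4 11 9 7))^5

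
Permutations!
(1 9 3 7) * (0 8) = [8, 9, 2, 7, 4, 5, 6, 1, 0, 3] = (0 8)(1 9 3 7)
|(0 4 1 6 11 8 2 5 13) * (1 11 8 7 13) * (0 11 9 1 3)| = 9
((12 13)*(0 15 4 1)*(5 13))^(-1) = ((0 15 4 1)(5 13 12))^(-1) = (0 1 4 15)(5 12 13)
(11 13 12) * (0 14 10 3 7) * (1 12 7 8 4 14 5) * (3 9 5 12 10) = (0 12 11 13 7)(1 10 9 5)(3 8 4 14) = [12, 10, 2, 8, 14, 1, 6, 0, 4, 5, 9, 13, 11, 7, 3]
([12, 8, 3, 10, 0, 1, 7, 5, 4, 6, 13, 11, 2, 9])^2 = [2, 4, 10, 13, 12, 8, 5, 1, 0, 7, 9, 11, 3, 6]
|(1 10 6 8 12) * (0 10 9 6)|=10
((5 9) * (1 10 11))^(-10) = (1 11 10)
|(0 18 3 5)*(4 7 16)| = |(0 18 3 5)(4 7 16)| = 12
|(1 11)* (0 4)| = |(0 4)(1 11)| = 2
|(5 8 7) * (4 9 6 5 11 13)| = |(4 9 6 5 8 7 11 13)| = 8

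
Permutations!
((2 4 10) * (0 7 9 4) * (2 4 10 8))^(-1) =((0 7 9 10 4 8 2))^(-1) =(0 2 8 4 10 9 7)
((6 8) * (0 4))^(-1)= ((0 4)(6 8))^(-1)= (0 4)(6 8)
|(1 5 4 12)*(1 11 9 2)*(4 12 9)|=|(1 5 12 11 4 9 2)|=7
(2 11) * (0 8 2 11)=(11)(0 8 2)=[8, 1, 0, 3, 4, 5, 6, 7, 2, 9, 10, 11]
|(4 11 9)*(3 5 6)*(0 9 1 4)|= |(0 9)(1 4 11)(3 5 6)|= 6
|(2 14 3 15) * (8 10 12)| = 12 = |(2 14 3 15)(8 10 12)|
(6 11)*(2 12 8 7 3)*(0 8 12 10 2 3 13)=(0 8 7 13)(2 10)(6 11)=[8, 1, 10, 3, 4, 5, 11, 13, 7, 9, 2, 6, 12, 0]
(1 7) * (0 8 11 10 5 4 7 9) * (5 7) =[8, 9, 2, 3, 5, 4, 6, 1, 11, 0, 7, 10] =(0 8 11 10 7 1 9)(4 5)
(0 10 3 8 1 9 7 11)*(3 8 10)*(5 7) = (0 3 10 8 1 9 5 7 11) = [3, 9, 2, 10, 4, 7, 6, 11, 1, 5, 8, 0]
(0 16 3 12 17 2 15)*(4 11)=[16, 1, 15, 12, 11, 5, 6, 7, 8, 9, 10, 4, 17, 13, 14, 0, 3, 2]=(0 16 3 12 17 2 15)(4 11)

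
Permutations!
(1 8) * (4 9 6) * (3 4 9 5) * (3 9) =(1 8)(3 4 5 9 6) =[0, 8, 2, 4, 5, 9, 3, 7, 1, 6]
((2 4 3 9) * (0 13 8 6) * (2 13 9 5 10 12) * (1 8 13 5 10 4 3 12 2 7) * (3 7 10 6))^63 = (13)(0 4 2 8)(1 6 5 10)(3 9 12 7) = ((13)(0 9 5 4 12 10 2 7 1 8 3 6))^63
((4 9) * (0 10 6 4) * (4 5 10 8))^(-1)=((0 8 4 9)(5 10 6))^(-1)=(0 9 4 8)(5 6 10)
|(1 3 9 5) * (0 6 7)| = |(0 6 7)(1 3 9 5)| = 12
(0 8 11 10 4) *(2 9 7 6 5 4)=(0 8 11 10 2 9 7 6 5 4)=[8, 1, 9, 3, 0, 4, 5, 6, 11, 7, 2, 10]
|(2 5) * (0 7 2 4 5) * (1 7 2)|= |(0 2)(1 7)(4 5)|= 2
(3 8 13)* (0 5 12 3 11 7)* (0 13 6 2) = (0 5 12 3 8 6 2)(7 13 11) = [5, 1, 0, 8, 4, 12, 2, 13, 6, 9, 10, 7, 3, 11]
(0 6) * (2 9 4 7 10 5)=[6, 1, 9, 3, 7, 2, 0, 10, 8, 4, 5]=(0 6)(2 9 4 7 10 5)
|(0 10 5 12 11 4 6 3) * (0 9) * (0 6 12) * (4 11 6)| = |(0 10 5)(3 9 4 12 6)| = 15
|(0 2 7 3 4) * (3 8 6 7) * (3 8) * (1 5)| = 14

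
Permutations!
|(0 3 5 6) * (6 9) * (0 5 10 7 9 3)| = |(3 10 7 9 6 5)| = 6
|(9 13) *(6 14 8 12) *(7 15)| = |(6 14 8 12)(7 15)(9 13)| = 4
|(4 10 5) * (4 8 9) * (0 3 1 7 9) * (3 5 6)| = |(0 5 8)(1 7 9 4 10 6 3)| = 21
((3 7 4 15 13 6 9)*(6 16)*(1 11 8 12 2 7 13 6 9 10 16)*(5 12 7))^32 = (1 16 4)(2 12 5)(3 6 8)(7 13 10)(9 15 11)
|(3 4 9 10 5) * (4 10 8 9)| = |(3 10 5)(8 9)| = 6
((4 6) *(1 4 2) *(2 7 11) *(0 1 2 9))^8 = (0 1 4 6 7 11 9)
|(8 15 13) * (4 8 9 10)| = 6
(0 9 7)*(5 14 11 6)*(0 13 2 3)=(0 9 7 13 2 3)(5 14 11 6)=[9, 1, 3, 0, 4, 14, 5, 13, 8, 7, 10, 6, 12, 2, 11]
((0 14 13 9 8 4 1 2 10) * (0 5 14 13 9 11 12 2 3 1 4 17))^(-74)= ((0 13 11 12 2 10 5 14 9 8 17)(1 3))^(-74)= (0 12 5 8 13 2 14 17 11 10 9)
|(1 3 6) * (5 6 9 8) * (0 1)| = 7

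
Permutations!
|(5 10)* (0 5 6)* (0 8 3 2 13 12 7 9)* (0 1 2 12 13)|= |(13)(0 5 10 6 8 3 12 7 9 1 2)|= 11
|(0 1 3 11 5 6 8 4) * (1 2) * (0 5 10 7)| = |(0 2 1 3 11 10 7)(4 5 6 8)| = 28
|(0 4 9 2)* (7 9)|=|(0 4 7 9 2)|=5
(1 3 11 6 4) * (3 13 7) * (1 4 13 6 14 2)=(1 6 13 7 3 11 14 2)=[0, 6, 1, 11, 4, 5, 13, 3, 8, 9, 10, 14, 12, 7, 2]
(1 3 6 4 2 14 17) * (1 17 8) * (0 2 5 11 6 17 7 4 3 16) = (0 2 14 8 1 16)(3 17 7 4 5 11 6) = [2, 16, 14, 17, 5, 11, 3, 4, 1, 9, 10, 6, 12, 13, 8, 15, 0, 7]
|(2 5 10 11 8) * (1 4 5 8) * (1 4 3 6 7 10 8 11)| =|(1 3 6 7 10)(2 11 4 5 8)| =5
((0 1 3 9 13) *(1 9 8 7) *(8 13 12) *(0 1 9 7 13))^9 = (0 7 9 12 8 13 1 3)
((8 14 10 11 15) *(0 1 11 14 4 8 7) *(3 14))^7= (0 11 7 1 15)(3 14 10)(4 8)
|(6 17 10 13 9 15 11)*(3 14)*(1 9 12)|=18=|(1 9 15 11 6 17 10 13 12)(3 14)|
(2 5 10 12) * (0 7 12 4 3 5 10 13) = [7, 1, 10, 5, 3, 13, 6, 12, 8, 9, 4, 11, 2, 0] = (0 7 12 2 10 4 3 5 13)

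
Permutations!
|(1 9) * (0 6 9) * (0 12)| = 5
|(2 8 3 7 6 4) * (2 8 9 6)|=7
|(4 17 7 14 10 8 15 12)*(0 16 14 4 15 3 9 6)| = |(0 16 14 10 8 3 9 6)(4 17 7)(12 15)| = 24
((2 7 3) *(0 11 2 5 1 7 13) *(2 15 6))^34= (0 2 15)(1 3)(5 7)(6 11 13)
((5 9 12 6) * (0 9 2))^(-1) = ((0 9 12 6 5 2))^(-1) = (0 2 5 6 12 9)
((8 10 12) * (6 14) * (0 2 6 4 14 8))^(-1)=(0 12 10 8 6 2)(4 14)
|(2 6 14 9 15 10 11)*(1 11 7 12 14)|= 12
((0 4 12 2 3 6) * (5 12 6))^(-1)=((0 4 6)(2 3 5 12))^(-1)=(0 6 4)(2 12 5 3)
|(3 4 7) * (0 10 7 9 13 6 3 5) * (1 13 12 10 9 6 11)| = 6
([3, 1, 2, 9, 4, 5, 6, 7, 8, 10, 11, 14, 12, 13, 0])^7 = (0 3 9 10 11 14)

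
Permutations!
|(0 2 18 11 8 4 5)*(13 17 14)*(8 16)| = |(0 2 18 11 16 8 4 5)(13 17 14)| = 24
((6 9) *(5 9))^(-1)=((5 9 6))^(-1)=(5 6 9)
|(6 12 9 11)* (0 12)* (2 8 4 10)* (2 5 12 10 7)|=28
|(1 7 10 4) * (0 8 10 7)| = 5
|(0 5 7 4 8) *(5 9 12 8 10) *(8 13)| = |(0 9 12 13 8)(4 10 5 7)| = 20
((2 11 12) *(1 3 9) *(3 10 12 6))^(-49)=((1 10 12 2 11 6 3 9))^(-49)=(1 9 3 6 11 2 12 10)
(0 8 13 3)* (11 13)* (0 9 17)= (0 8 11 13 3 9 17)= [8, 1, 2, 9, 4, 5, 6, 7, 11, 17, 10, 13, 12, 3, 14, 15, 16, 0]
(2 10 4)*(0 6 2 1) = (0 6 2 10 4 1) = [6, 0, 10, 3, 1, 5, 2, 7, 8, 9, 4]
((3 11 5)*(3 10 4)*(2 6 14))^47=(2 14 6)(3 5 4 11 10)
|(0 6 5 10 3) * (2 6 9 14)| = 8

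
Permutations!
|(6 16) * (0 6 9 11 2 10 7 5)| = 9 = |(0 6 16 9 11 2 10 7 5)|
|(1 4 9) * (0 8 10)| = 3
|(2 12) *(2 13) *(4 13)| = 4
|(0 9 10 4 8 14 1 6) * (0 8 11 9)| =|(1 6 8 14)(4 11 9 10)| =4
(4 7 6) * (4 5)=(4 7 6 5)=[0, 1, 2, 3, 7, 4, 5, 6]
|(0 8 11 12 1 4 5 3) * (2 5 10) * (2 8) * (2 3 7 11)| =18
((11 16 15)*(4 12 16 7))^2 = ((4 12 16 15 11 7))^2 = (4 16 11)(7 12 15)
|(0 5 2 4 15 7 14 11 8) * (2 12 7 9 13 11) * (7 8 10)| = 36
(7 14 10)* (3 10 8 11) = [0, 1, 2, 10, 4, 5, 6, 14, 11, 9, 7, 3, 12, 13, 8] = (3 10 7 14 8 11)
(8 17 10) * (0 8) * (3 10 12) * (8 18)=(0 18 8 17 12 3 10)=[18, 1, 2, 10, 4, 5, 6, 7, 17, 9, 0, 11, 3, 13, 14, 15, 16, 12, 8]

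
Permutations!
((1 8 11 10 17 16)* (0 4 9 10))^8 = ((0 4 9 10 17 16 1 8 11))^8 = (0 11 8 1 16 17 10 9 4)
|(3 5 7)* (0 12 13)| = 3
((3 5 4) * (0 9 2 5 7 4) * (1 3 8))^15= (0 5 2 9)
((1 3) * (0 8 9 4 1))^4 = (0 1 9)(3 4 8)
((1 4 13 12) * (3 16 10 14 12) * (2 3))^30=((1 4 13 2 3 16 10 14 12))^30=(1 2 10)(3 14 4)(12 13 16)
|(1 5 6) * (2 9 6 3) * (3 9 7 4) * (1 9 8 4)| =|(1 5 8 4 3 2 7)(6 9)| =14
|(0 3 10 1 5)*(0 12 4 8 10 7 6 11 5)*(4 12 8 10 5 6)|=|(12)(0 3 7 4 10 1)(5 8)(6 11)|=6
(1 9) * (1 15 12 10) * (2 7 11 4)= [0, 9, 7, 3, 2, 5, 6, 11, 8, 15, 1, 4, 10, 13, 14, 12]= (1 9 15 12 10)(2 7 11 4)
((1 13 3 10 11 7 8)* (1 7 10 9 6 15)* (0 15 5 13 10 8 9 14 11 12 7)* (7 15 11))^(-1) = (0 8 11)(1 15 12 10)(3 13 5 6 9 7 14)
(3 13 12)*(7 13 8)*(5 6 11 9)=[0, 1, 2, 8, 4, 6, 11, 13, 7, 5, 10, 9, 3, 12]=(3 8 7 13 12)(5 6 11 9)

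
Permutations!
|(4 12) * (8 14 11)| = 6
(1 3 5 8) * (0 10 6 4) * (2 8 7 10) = (0 2 8 1 3 5 7 10 6 4) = [2, 3, 8, 5, 0, 7, 4, 10, 1, 9, 6]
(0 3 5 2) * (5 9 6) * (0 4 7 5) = (0 3 9 6)(2 4 7 5) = [3, 1, 4, 9, 7, 2, 0, 5, 8, 6]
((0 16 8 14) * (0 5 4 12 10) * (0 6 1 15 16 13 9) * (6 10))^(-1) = ((0 13 9)(1 15 16 8 14 5 4 12 6))^(-1) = (0 9 13)(1 6 12 4 5 14 8 16 15)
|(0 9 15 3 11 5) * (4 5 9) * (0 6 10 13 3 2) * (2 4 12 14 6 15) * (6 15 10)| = |(0 12 14 15 4 5 10 13 3 11 9 2)| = 12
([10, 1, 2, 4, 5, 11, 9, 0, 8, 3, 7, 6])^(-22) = (0 7 10)(3 5 6)(4 11 9)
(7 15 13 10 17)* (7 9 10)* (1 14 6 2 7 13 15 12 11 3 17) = [0, 14, 7, 17, 4, 5, 2, 12, 8, 10, 1, 3, 11, 13, 6, 15, 16, 9] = (1 14 6 2 7 12 11 3 17 9 10)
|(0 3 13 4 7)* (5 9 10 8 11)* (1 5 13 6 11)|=|(0 3 6 11 13 4 7)(1 5 9 10 8)|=35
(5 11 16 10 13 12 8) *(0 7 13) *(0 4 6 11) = [7, 1, 2, 3, 6, 0, 11, 13, 5, 9, 4, 16, 8, 12, 14, 15, 10] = (0 7 13 12 8 5)(4 6 11 16 10)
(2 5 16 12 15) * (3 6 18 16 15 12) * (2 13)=(2 5 15 13)(3 6 18 16)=[0, 1, 5, 6, 4, 15, 18, 7, 8, 9, 10, 11, 12, 2, 14, 13, 3, 17, 16]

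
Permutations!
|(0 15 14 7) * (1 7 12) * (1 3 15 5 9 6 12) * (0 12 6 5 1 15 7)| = |(0 1)(3 7 12)(5 9)(14 15)| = 6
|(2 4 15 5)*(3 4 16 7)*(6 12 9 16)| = 10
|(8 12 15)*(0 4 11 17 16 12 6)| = |(0 4 11 17 16 12 15 8 6)| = 9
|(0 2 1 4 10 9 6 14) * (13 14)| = |(0 2 1 4 10 9 6 13 14)| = 9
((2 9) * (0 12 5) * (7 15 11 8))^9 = ((0 12 5)(2 9)(7 15 11 8))^9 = (2 9)(7 15 11 8)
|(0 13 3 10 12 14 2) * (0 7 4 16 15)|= 11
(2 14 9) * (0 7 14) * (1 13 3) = (0 7 14 9 2)(1 13 3) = [7, 13, 0, 1, 4, 5, 6, 14, 8, 2, 10, 11, 12, 3, 9]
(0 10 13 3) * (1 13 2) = (0 10 2 1 13 3) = [10, 13, 1, 0, 4, 5, 6, 7, 8, 9, 2, 11, 12, 3]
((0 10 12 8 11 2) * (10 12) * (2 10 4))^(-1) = ((0 12 8 11 10 4 2))^(-1) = (0 2 4 10 11 8 12)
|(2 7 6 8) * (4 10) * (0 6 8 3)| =|(0 6 3)(2 7 8)(4 10)| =6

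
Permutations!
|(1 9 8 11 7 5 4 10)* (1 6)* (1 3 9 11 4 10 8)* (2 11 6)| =20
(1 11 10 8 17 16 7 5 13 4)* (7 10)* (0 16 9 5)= (0 16 10 8 17 9 5 13 4 1 11 7)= [16, 11, 2, 3, 1, 13, 6, 0, 17, 5, 8, 7, 12, 4, 14, 15, 10, 9]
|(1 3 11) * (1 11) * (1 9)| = |(11)(1 3 9)| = 3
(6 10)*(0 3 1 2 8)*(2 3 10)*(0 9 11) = (0 10 6 2 8 9 11)(1 3) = [10, 3, 8, 1, 4, 5, 2, 7, 9, 11, 6, 0]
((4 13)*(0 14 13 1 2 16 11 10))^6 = (0 16 4)(1 14 11)(2 13 10)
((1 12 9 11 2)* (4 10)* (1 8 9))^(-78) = (12)(2 9)(8 11)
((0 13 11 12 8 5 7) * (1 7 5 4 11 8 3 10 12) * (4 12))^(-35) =(0 10)(1 12)(3 7)(4 13)(8 11)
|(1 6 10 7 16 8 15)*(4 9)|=|(1 6 10 7 16 8 15)(4 9)|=14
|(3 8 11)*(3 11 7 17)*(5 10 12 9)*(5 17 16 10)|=|(3 8 7 16 10 12 9 17)|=8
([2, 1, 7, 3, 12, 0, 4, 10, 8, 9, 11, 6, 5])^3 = (0 10 4)(2 11 12)(5 7 6)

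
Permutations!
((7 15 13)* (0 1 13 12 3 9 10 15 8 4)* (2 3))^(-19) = ((0 1 13 7 8 4)(2 3 9 10 15 12))^(-19) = (0 4 8 7 13 1)(2 12 15 10 9 3)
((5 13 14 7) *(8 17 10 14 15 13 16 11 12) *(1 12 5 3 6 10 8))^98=((1 12)(3 6 10 14 7)(5 16 11)(8 17)(13 15))^98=(17)(3 14 6 7 10)(5 11 16)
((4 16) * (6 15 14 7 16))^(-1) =(4 16 7 14 15 6)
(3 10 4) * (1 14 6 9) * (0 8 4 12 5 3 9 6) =(0 8 4 9 1 14)(3 10 12 5) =[8, 14, 2, 10, 9, 3, 6, 7, 4, 1, 12, 11, 5, 13, 0]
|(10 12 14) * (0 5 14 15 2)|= |(0 5 14 10 12 15 2)|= 7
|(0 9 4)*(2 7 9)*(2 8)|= |(0 8 2 7 9 4)|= 6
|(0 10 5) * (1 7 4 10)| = 6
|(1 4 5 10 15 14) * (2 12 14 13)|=|(1 4 5 10 15 13 2 12 14)|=9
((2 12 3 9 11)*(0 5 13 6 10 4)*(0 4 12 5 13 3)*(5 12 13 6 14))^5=((0 6 10 13 14 5 3 9 11 2 12))^5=(0 5 12 14 2 13 11 10 9 6 3)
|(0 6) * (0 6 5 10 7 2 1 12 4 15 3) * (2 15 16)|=30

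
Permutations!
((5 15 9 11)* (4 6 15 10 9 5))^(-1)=((4 6 15 5 10 9 11))^(-1)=(4 11 9 10 5 15 6)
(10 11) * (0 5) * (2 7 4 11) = [5, 1, 7, 3, 11, 0, 6, 4, 8, 9, 2, 10] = (0 5)(2 7 4 11 10)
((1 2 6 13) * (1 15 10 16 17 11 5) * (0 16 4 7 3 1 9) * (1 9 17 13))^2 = ((0 16 13 15 10 4 7 3 9)(1 2 6)(5 17 11))^2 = (0 13 10 7 9 16 15 4 3)(1 6 2)(5 11 17)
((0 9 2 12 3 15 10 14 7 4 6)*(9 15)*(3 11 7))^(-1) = (0 6 4 7 11 12 2 9 3 14 10 15)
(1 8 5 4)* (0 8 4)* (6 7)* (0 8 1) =(0 1 4)(5 8)(6 7) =[1, 4, 2, 3, 0, 8, 7, 6, 5]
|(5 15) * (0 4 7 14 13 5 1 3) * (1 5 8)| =8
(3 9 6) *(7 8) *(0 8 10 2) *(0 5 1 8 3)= (0 3 9 6)(1 8 7 10 2 5)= [3, 8, 5, 9, 4, 1, 0, 10, 7, 6, 2]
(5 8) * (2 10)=(2 10)(5 8)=[0, 1, 10, 3, 4, 8, 6, 7, 5, 9, 2]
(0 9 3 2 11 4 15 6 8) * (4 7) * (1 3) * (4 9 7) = [7, 3, 11, 2, 15, 5, 8, 9, 0, 1, 10, 4, 12, 13, 14, 6] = (0 7 9 1 3 2 11 4 15 6 8)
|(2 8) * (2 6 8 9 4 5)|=4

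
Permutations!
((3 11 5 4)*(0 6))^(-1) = ((0 6)(3 11 5 4))^(-1) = (0 6)(3 4 5 11)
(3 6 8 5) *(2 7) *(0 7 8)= (0 7 2 8 5 3 6)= [7, 1, 8, 6, 4, 3, 0, 2, 5]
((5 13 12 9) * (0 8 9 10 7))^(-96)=((0 8 9 5 13 12 10 7))^(-96)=(13)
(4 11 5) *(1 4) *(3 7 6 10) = [0, 4, 2, 7, 11, 1, 10, 6, 8, 9, 3, 5] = (1 4 11 5)(3 7 6 10)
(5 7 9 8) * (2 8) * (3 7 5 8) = (2 3 7 9) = [0, 1, 3, 7, 4, 5, 6, 9, 8, 2]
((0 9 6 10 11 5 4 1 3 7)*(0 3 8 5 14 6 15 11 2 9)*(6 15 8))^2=((1 6 10 2 9 8 5 4)(3 7)(11 14 15))^2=(1 10 9 5)(2 8 4 6)(11 15 14)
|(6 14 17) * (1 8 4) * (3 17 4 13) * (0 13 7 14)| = 5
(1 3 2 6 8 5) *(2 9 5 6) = [0, 3, 2, 9, 4, 1, 8, 7, 6, 5] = (1 3 9 5)(6 8)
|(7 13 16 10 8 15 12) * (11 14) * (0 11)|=|(0 11 14)(7 13 16 10 8 15 12)|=21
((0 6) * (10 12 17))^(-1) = (0 6)(10 17 12) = ((0 6)(10 12 17))^(-1)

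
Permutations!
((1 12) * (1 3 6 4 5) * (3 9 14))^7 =(1 5 4 6 3 14 9 12)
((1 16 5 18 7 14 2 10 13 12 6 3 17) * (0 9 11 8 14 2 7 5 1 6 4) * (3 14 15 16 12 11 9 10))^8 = ((0 10 13 11 8 15 16 1 12 4)(2 3 17 6 14 7)(5 18))^8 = (18)(0 12 16 8 13)(1 15 11 10 4)(2 17 14)(3 6 7)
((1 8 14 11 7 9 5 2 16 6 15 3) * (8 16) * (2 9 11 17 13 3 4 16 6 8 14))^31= ((1 6 15 4 16 8 2 14 17 13 3)(5 9)(7 11))^31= (1 13 14 8 4 6 3 17 2 16 15)(5 9)(7 11)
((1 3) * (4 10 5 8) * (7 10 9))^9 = (1 3)(4 10)(5 9)(7 8)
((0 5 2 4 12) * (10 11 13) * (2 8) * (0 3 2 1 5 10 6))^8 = (0 13 10 6 11)(1 8 5)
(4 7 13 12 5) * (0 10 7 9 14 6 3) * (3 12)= (0 10 7 13 3)(4 9 14 6 12 5)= [10, 1, 2, 0, 9, 4, 12, 13, 8, 14, 7, 11, 5, 3, 6]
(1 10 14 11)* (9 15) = [0, 10, 2, 3, 4, 5, 6, 7, 8, 15, 14, 1, 12, 13, 11, 9] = (1 10 14 11)(9 15)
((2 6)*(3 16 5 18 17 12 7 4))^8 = (18)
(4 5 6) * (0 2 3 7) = (0 2 3 7)(4 5 6) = [2, 1, 3, 7, 5, 6, 4, 0]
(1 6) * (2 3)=(1 6)(2 3)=[0, 6, 3, 2, 4, 5, 1]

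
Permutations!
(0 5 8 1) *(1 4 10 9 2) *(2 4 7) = (0 5 8 7 2 1)(4 10 9) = [5, 0, 1, 3, 10, 8, 6, 2, 7, 4, 9]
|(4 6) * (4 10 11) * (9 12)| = 4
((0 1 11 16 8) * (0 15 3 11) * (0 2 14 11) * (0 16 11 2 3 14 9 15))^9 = ((0 1 3 16 8)(2 9 15 14))^9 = (0 8 16 3 1)(2 9 15 14)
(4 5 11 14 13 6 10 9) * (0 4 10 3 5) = [4, 1, 2, 5, 0, 11, 3, 7, 8, 10, 9, 14, 12, 6, 13] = (0 4)(3 5 11 14 13 6)(9 10)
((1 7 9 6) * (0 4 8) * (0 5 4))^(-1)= (1 6 9 7)(4 5 8)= ((1 7 9 6)(4 8 5))^(-1)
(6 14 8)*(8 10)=(6 14 10 8)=[0, 1, 2, 3, 4, 5, 14, 7, 6, 9, 8, 11, 12, 13, 10]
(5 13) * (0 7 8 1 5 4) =(0 7 8 1 5 13 4) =[7, 5, 2, 3, 0, 13, 6, 8, 1, 9, 10, 11, 12, 4]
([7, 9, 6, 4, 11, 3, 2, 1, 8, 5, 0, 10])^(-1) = [10, 7, 6, 5, 3, 9, 2, 0, 8, 1, 11, 4]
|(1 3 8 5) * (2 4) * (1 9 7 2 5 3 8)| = |(1 8 3)(2 4 5 9 7)| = 15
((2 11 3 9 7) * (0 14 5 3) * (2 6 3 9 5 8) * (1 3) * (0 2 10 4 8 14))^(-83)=(14)(1 3 5 9 7 6)(2 11)(4 8 10)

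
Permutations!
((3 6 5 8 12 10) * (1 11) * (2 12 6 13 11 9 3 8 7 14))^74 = (1 11 13 3 9)(2 10 6 7)(5 14 12 8)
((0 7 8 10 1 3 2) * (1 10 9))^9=((10)(0 7 8 9 1 3 2))^9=(10)(0 8 1 2 7 9 3)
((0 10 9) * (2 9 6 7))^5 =(0 9 2 7 6 10)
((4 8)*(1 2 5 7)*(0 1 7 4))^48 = ((0 1 2 5 4 8))^48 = (8)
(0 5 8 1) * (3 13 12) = (0 5 8 1)(3 13 12) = [5, 0, 2, 13, 4, 8, 6, 7, 1, 9, 10, 11, 3, 12]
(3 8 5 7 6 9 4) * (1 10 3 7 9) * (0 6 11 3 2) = (0 6 1 10 2)(3 8 5 9 4 7 11) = [6, 10, 0, 8, 7, 9, 1, 11, 5, 4, 2, 3]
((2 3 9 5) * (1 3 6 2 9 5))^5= (1 3 5 9)(2 6)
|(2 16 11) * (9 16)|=|(2 9 16 11)|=4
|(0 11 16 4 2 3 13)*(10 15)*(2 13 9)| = |(0 11 16 4 13)(2 3 9)(10 15)| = 30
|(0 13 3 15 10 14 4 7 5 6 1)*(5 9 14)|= |(0 13 3 15 10 5 6 1)(4 7 9 14)|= 8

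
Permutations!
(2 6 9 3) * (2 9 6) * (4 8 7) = (3 9)(4 8 7) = [0, 1, 2, 9, 8, 5, 6, 4, 7, 3]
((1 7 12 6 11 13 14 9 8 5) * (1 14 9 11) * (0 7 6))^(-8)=(0 7 12)(5 9 11)(8 13 14)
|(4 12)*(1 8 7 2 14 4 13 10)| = |(1 8 7 2 14 4 12 13 10)| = 9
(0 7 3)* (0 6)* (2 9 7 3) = [3, 1, 9, 6, 4, 5, 0, 2, 8, 7] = (0 3 6)(2 9 7)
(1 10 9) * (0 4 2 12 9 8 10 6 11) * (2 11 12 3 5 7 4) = [2, 6, 3, 5, 11, 7, 12, 4, 10, 1, 8, 0, 9] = (0 2 3 5 7 4 11)(1 6 12 9)(8 10)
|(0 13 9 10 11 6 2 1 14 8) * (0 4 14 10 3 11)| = |(0 13 9 3 11 6 2 1 10)(4 14 8)| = 9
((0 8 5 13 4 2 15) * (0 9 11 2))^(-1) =(0 4 13 5 8)(2 11 9 15)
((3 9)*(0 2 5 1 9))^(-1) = (0 3 9 1 5 2)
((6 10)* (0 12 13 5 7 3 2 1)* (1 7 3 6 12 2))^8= ((0 2 7 6 10 12 13 5 3 1))^8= (0 3 13 10 7)(1 5 12 6 2)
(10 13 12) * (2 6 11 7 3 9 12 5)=(2 6 11 7 3 9 12 10 13 5)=[0, 1, 6, 9, 4, 2, 11, 3, 8, 12, 13, 7, 10, 5]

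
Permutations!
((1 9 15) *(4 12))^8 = (1 15 9)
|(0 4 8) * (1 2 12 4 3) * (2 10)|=8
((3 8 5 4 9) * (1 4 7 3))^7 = ((1 4 9)(3 8 5 7))^7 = (1 4 9)(3 7 5 8)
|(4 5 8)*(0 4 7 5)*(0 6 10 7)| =7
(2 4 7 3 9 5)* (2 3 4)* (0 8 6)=(0 8 6)(3 9 5)(4 7)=[8, 1, 2, 9, 7, 3, 0, 4, 6, 5]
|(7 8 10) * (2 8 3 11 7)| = 3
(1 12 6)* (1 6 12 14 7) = [0, 14, 2, 3, 4, 5, 6, 1, 8, 9, 10, 11, 12, 13, 7] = (1 14 7)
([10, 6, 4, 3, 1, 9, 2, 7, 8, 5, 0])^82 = (10)(1 2)(4 6)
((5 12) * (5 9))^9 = ((5 12 9))^9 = (12)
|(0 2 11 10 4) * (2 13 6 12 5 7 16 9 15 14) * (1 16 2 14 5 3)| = |(0 13 6 12 3 1 16 9 15 5 7 2 11 10 4)| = 15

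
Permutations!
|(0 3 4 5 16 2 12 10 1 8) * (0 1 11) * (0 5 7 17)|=|(0 3 4 7 17)(1 8)(2 12 10 11 5 16)|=30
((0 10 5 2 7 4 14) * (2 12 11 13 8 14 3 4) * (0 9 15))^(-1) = ((0 10 5 12 11 13 8 14 9 15)(2 7)(3 4))^(-1) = (0 15 9 14 8 13 11 12 5 10)(2 7)(3 4)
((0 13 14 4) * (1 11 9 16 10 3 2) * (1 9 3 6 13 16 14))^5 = ((0 16 10 6 13 1 11 3 2 9 14 4))^5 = (0 1 14 6 2 16 11 4 13 9 10 3)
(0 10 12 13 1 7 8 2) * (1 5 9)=(0 10 12 13 5 9 1 7 8 2)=[10, 7, 0, 3, 4, 9, 6, 8, 2, 1, 12, 11, 13, 5]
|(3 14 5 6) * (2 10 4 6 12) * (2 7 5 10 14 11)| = |(2 14 10 4 6 3 11)(5 12 7)| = 21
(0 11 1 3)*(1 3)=(0 11 3)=[11, 1, 2, 0, 4, 5, 6, 7, 8, 9, 10, 3]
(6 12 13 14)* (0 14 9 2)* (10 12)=(0 14 6 10 12 13 9 2)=[14, 1, 0, 3, 4, 5, 10, 7, 8, 2, 12, 11, 13, 9, 6]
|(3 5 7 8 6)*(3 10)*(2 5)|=|(2 5 7 8 6 10 3)|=7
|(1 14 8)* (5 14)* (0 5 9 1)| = 4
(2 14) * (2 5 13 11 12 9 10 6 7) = [0, 1, 14, 3, 4, 13, 7, 2, 8, 10, 6, 12, 9, 11, 5] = (2 14 5 13 11 12 9 10 6 7)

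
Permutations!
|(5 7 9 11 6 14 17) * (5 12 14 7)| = |(6 7 9 11)(12 14 17)| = 12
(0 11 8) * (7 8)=(0 11 7 8)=[11, 1, 2, 3, 4, 5, 6, 8, 0, 9, 10, 7]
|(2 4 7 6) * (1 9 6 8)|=7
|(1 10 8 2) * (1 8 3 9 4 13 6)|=|(1 10 3 9 4 13 6)(2 8)|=14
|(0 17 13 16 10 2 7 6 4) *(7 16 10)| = |(0 17 13 10 2 16 7 6 4)| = 9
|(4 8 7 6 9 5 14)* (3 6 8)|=|(3 6 9 5 14 4)(7 8)|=6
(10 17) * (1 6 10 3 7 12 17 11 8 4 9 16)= (1 6 10 11 8 4 9 16)(3 7 12 17)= [0, 6, 2, 7, 9, 5, 10, 12, 4, 16, 11, 8, 17, 13, 14, 15, 1, 3]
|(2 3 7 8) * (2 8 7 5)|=|(8)(2 3 5)|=3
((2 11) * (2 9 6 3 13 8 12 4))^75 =(2 6 8)(3 12 11)(4 9 13) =((2 11 9 6 3 13 8 12 4))^75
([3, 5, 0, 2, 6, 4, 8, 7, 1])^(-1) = [2, 8, 3, 0, 5, 1, 4, 7, 6]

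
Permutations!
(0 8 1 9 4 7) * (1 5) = (0 8 5 1 9 4 7) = [8, 9, 2, 3, 7, 1, 6, 0, 5, 4]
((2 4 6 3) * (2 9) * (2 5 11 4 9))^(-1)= (2 3 6 4 11 5 9)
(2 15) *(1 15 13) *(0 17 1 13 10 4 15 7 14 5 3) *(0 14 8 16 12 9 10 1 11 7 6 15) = (0 17 11 7 8 16 12 9 10 4)(1 6 15 2)(3 14 5) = [17, 6, 1, 14, 0, 3, 15, 8, 16, 10, 4, 7, 9, 13, 5, 2, 12, 11]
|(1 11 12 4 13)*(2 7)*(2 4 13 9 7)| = 12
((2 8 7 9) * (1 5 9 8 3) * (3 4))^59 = ((1 5 9 2 4 3)(7 8))^59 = (1 3 4 2 9 5)(7 8)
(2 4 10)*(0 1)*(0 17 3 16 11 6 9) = (0 1 17 3 16 11 6 9)(2 4 10) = [1, 17, 4, 16, 10, 5, 9, 7, 8, 0, 2, 6, 12, 13, 14, 15, 11, 3]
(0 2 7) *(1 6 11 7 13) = (0 2 13 1 6 11 7) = [2, 6, 13, 3, 4, 5, 11, 0, 8, 9, 10, 7, 12, 1]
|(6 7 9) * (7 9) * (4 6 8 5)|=5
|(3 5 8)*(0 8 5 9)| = 4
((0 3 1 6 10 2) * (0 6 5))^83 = (0 5 1 3)(2 10 6)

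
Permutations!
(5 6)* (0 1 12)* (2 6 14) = (0 1 12)(2 6 5 14) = [1, 12, 6, 3, 4, 14, 5, 7, 8, 9, 10, 11, 0, 13, 2]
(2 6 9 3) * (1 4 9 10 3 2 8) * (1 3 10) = (10)(1 4 9 2 6)(3 8) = [0, 4, 6, 8, 9, 5, 1, 7, 3, 2, 10]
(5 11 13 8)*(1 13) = [0, 13, 2, 3, 4, 11, 6, 7, 5, 9, 10, 1, 12, 8] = (1 13 8 5 11)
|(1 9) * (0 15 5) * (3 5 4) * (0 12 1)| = |(0 15 4 3 5 12 1 9)| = 8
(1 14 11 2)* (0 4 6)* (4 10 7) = (0 10 7 4 6)(1 14 11 2) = [10, 14, 1, 3, 6, 5, 0, 4, 8, 9, 7, 2, 12, 13, 11]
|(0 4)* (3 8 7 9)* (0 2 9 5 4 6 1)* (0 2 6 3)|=|(0 3 8 7 5 4 6 1 2 9)|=10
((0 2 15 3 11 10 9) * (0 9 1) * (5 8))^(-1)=((0 2 15 3 11 10 1)(5 8))^(-1)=(0 1 10 11 3 15 2)(5 8)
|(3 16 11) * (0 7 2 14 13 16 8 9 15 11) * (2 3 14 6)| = 10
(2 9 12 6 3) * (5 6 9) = (2 5 6 3)(9 12) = [0, 1, 5, 2, 4, 6, 3, 7, 8, 12, 10, 11, 9]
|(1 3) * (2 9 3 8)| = 5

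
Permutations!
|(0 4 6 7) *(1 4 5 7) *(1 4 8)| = 6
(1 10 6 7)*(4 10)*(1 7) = (1 4 10 6) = [0, 4, 2, 3, 10, 5, 1, 7, 8, 9, 6]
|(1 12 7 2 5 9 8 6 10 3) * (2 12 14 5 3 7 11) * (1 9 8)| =12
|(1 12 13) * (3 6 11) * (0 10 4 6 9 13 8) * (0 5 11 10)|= |(1 12 8 5 11 3 9 13)(4 6 10)|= 24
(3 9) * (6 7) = [0, 1, 2, 9, 4, 5, 7, 6, 8, 3] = (3 9)(6 7)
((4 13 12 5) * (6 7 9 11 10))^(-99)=((4 13 12 5)(6 7 9 11 10))^(-99)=(4 13 12 5)(6 7 9 11 10)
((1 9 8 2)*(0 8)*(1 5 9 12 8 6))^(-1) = (0 9 5 2 8 12 1 6)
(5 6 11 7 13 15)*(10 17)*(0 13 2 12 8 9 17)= (0 13 15 5 6 11 7 2 12 8 9 17 10)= [13, 1, 12, 3, 4, 6, 11, 2, 9, 17, 0, 7, 8, 15, 14, 5, 16, 10]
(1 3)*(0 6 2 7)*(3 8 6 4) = (0 4 3 1 8 6 2 7) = [4, 8, 7, 1, 3, 5, 2, 0, 6]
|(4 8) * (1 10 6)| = |(1 10 6)(4 8)| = 6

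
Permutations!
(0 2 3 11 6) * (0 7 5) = (0 2 3 11 6 7 5) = [2, 1, 3, 11, 4, 0, 7, 5, 8, 9, 10, 6]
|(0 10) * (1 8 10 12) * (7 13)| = 10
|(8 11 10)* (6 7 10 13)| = 6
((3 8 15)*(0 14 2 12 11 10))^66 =((0 14 2 12 11 10)(3 8 15))^66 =(15)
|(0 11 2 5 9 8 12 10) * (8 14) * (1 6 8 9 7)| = 10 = |(0 11 2 5 7 1 6 8 12 10)(9 14)|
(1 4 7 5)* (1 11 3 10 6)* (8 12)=(1 4 7 5 11 3 10 6)(8 12)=[0, 4, 2, 10, 7, 11, 1, 5, 12, 9, 6, 3, 8]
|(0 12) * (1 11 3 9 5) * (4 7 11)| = |(0 12)(1 4 7 11 3 9 5)| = 14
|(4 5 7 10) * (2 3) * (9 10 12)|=|(2 3)(4 5 7 12 9 10)|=6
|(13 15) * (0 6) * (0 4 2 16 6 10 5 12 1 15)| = 28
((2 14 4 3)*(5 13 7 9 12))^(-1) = (2 3 4 14)(5 12 9 7 13)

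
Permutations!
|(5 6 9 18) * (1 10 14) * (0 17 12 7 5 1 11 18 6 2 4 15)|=40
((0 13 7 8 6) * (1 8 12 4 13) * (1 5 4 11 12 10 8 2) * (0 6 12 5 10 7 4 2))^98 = ((0 10 8 12 11 5 2 1)(4 13))^98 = (13)(0 8 11 2)(1 10 12 5)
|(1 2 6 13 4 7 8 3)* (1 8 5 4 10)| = |(1 2 6 13 10)(3 8)(4 7 5)| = 30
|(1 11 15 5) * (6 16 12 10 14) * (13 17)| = 20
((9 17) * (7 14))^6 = (17)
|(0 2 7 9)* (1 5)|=4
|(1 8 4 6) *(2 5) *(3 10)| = |(1 8 4 6)(2 5)(3 10)| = 4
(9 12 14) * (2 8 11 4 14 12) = (2 8 11 4 14 9) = [0, 1, 8, 3, 14, 5, 6, 7, 11, 2, 10, 4, 12, 13, 9]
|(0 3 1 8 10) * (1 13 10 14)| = |(0 3 13 10)(1 8 14)| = 12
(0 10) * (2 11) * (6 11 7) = (0 10)(2 7 6 11) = [10, 1, 7, 3, 4, 5, 11, 6, 8, 9, 0, 2]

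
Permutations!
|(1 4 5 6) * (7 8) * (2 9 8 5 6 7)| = |(1 4 6)(2 9 8)(5 7)| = 6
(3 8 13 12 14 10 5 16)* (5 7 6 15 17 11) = (3 8 13 12 14 10 7 6 15 17 11 5 16) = [0, 1, 2, 8, 4, 16, 15, 6, 13, 9, 7, 5, 14, 12, 10, 17, 3, 11]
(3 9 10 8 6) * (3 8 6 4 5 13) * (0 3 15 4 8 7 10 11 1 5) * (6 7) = (0 3 9 11 1 5 13 15 4)(7 10) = [3, 5, 2, 9, 0, 13, 6, 10, 8, 11, 7, 1, 12, 15, 14, 4]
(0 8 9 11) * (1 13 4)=(0 8 9 11)(1 13 4)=[8, 13, 2, 3, 1, 5, 6, 7, 9, 11, 10, 0, 12, 4]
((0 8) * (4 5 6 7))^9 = ((0 8)(4 5 6 7))^9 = (0 8)(4 5 6 7)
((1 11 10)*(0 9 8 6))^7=((0 9 8 6)(1 11 10))^7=(0 6 8 9)(1 11 10)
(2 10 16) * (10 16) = (2 16) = [0, 1, 16, 3, 4, 5, 6, 7, 8, 9, 10, 11, 12, 13, 14, 15, 2]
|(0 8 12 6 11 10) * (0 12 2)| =|(0 8 2)(6 11 10 12)| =12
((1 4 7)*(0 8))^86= ((0 8)(1 4 7))^86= (8)(1 7 4)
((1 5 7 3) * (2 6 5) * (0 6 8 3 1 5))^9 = ((0 6)(1 2 8 3 5 7))^9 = (0 6)(1 3)(2 5)(7 8)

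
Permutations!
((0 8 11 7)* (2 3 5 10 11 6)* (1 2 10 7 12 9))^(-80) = (0 11 2)(1 7 10)(3 8 12)(5 6 9)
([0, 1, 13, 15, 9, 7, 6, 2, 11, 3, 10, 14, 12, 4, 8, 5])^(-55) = [0, 1, 13, 15, 9, 7, 6, 2, 14, 3, 10, 8, 12, 4, 11, 5]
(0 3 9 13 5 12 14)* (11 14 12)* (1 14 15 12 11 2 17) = (0 3 9 13 5 2 17 1 14)(11 15 12) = [3, 14, 17, 9, 4, 2, 6, 7, 8, 13, 10, 15, 11, 5, 0, 12, 16, 1]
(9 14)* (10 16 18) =[0, 1, 2, 3, 4, 5, 6, 7, 8, 14, 16, 11, 12, 13, 9, 15, 18, 17, 10] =(9 14)(10 16 18)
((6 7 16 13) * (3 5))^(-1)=(3 5)(6 13 16 7)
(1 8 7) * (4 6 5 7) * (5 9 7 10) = (1 8 4 6 9 7)(5 10) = [0, 8, 2, 3, 6, 10, 9, 1, 4, 7, 5]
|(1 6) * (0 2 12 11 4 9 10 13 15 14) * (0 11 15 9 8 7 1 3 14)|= |(0 2 12 15)(1 6 3 14 11 4 8 7)(9 10 13)|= 24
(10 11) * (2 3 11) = (2 3 11 10) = [0, 1, 3, 11, 4, 5, 6, 7, 8, 9, 2, 10]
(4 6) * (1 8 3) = (1 8 3)(4 6) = [0, 8, 2, 1, 6, 5, 4, 7, 3]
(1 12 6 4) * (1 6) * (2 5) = (1 12)(2 5)(4 6) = [0, 12, 5, 3, 6, 2, 4, 7, 8, 9, 10, 11, 1]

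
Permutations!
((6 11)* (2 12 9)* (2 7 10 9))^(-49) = ((2 12)(6 11)(7 10 9))^(-49) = (2 12)(6 11)(7 9 10)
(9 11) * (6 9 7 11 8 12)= (6 9 8 12)(7 11)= [0, 1, 2, 3, 4, 5, 9, 11, 12, 8, 10, 7, 6]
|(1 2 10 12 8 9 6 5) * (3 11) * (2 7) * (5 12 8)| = 18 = |(1 7 2 10 8 9 6 12 5)(3 11)|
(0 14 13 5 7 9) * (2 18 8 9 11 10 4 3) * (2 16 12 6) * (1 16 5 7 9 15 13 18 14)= (0 1 16 12 6 2 14 18 8 15 13 7 11 10 4 3 5 9)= [1, 16, 14, 5, 3, 9, 2, 11, 15, 0, 4, 10, 6, 7, 18, 13, 12, 17, 8]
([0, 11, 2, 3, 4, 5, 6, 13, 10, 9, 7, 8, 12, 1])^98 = (1 8 7)(10 13 11)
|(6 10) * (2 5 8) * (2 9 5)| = |(5 8 9)(6 10)| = 6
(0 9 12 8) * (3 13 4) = (0 9 12 8)(3 13 4) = [9, 1, 2, 13, 3, 5, 6, 7, 0, 12, 10, 11, 8, 4]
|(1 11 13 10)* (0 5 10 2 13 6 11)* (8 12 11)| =|(0 5 10 1)(2 13)(6 8 12 11)| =4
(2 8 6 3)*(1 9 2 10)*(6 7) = (1 9 2 8 7 6 3 10) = [0, 9, 8, 10, 4, 5, 3, 6, 7, 2, 1]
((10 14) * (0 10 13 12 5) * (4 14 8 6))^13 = ((0 10 8 6 4 14 13 12 5))^13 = (0 4 5 6 12 8 13 10 14)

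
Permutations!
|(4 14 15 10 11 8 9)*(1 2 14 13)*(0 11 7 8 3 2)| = 13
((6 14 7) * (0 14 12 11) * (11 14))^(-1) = ((0 11)(6 12 14 7))^(-1) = (0 11)(6 7 14 12)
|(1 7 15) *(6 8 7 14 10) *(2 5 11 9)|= 28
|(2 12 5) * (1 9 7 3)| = |(1 9 7 3)(2 12 5)| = 12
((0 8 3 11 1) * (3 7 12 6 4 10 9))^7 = (0 9 12 1 10 7 11 4 8 3 6) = ((0 8 7 12 6 4 10 9 3 11 1))^7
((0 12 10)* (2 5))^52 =(0 12 10) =((0 12 10)(2 5))^52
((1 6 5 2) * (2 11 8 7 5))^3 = ((1 6 2)(5 11 8 7))^3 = (5 7 8 11)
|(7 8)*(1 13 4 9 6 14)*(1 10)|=|(1 13 4 9 6 14 10)(7 8)|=14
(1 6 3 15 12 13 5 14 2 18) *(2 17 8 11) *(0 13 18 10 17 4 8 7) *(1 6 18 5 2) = (0 13 2 10 17 7)(1 18 6 3 15 12 5 14 4 8 11) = [13, 18, 10, 15, 8, 14, 3, 0, 11, 9, 17, 1, 5, 2, 4, 12, 16, 7, 6]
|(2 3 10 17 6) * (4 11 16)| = 15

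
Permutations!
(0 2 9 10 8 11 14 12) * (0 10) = (0 2 9)(8 11 14 12 10) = [2, 1, 9, 3, 4, 5, 6, 7, 11, 0, 8, 14, 10, 13, 12]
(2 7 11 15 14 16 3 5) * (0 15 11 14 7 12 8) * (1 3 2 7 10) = (0 15 10 1 3 5 7 14 16 2 12 8) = [15, 3, 12, 5, 4, 7, 6, 14, 0, 9, 1, 11, 8, 13, 16, 10, 2]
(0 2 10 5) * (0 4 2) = [0, 1, 10, 3, 2, 4, 6, 7, 8, 9, 5] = (2 10 5 4)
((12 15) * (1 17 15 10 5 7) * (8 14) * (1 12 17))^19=((5 7 12 10)(8 14)(15 17))^19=(5 10 12 7)(8 14)(15 17)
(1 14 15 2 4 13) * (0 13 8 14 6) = [13, 6, 4, 3, 8, 5, 0, 7, 14, 9, 10, 11, 12, 1, 15, 2] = (0 13 1 6)(2 4 8 14 15)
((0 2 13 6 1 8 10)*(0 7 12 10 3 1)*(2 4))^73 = (0 13 4 6 2)(1 8 3)(7 12 10)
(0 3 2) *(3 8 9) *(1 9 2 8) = (0 1 9 3 8 2) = [1, 9, 0, 8, 4, 5, 6, 7, 2, 3]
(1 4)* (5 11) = (1 4)(5 11) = [0, 4, 2, 3, 1, 11, 6, 7, 8, 9, 10, 5]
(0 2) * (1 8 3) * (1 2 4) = (0 4 1 8 3 2) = [4, 8, 0, 2, 1, 5, 6, 7, 3]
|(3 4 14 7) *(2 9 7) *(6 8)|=6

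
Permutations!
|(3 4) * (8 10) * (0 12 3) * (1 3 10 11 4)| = |(0 12 10 8 11 4)(1 3)| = 6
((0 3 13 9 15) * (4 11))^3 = ((0 3 13 9 15)(4 11))^3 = (0 9 3 15 13)(4 11)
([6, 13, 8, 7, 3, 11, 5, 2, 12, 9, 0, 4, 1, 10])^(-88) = (0 11 7 12 10 5 3 8 13 6 4 2 1)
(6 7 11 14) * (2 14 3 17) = [0, 1, 14, 17, 4, 5, 7, 11, 8, 9, 10, 3, 12, 13, 6, 15, 16, 2] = (2 14 6 7 11 3 17)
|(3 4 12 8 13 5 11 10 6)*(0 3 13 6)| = 10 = |(0 3 4 12 8 6 13 5 11 10)|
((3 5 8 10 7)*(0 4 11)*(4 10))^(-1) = ((0 10 7 3 5 8 4 11))^(-1) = (0 11 4 8 5 3 7 10)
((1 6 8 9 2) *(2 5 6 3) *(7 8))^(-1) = (1 2 3)(5 9 8 7 6)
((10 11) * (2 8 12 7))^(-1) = (2 7 12 8)(10 11)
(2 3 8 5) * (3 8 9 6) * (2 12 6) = (2 8 5 12 6 3 9) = [0, 1, 8, 9, 4, 12, 3, 7, 5, 2, 10, 11, 6]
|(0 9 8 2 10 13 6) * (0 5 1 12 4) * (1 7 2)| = 6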